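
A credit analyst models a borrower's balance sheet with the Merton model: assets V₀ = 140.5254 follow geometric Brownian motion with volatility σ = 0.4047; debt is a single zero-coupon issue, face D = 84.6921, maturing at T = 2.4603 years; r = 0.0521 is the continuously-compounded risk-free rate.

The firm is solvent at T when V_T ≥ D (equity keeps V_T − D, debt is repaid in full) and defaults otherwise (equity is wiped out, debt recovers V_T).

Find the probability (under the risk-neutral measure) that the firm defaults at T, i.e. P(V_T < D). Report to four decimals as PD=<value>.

d₁ = [ln(V₀/D) + (r + σ²/2)T] / (σ√T)
   = [ln(140.5254/84.6921) + (0.0521 + 0.5·0.4047²)·2.4603] / (0.4047·√2.4603)
   = [0.506366 + 0.329658] / 0.634786 = 1.317018
d₂ = d₁ − σ√T = 1.317018 − 0.634786 = 0.682232
risk-neutral PD = N(−d₂) = N(-0.682232) = 0.247546

PD=0.2475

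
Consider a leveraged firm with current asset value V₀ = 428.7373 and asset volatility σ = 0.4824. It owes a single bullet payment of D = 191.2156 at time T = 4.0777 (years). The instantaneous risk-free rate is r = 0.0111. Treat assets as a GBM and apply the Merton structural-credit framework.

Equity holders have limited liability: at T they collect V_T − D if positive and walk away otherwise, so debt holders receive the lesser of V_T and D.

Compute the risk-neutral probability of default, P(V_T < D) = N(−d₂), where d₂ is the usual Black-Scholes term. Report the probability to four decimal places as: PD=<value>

d₁ = [ln(V₀/D) + (r + σ²/2)T] / (σ√T)
   = [ln(428.7373/191.2156) + (0.0111 + 0.5·0.4824²)·4.0777] / (0.4824·√4.0777)
   = [0.807443 + 0.519723] / 0.974126 = 1.362417
d₂ = d₁ − σ√T = 1.362417 − 0.974126 = 0.388292
risk-neutral PD = N(−d₂) = N(-0.388292) = 0.348900

PD=0.3489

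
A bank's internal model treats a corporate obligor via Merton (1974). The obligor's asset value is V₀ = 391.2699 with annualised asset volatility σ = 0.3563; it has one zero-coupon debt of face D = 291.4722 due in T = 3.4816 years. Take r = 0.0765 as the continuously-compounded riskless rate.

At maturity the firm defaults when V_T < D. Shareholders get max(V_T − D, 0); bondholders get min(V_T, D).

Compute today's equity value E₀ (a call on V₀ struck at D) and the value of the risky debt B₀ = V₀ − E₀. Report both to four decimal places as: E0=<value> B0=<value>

d₁ = [ln(V₀/D) + (r + σ²/2)T] / (σ√T)
   = [ln(391.2699/291.4722) + (0.0765 + 0.5·0.3563²)·3.4816] / (0.3563·√3.4816)
   = [0.294453 + 0.487336] / 0.664822 = 1.175938
d₂ = d₁ − σ√T = 1.175938 − 0.664822 = 0.511116
N(d₁) = 0.880190,  N(d₂) = 0.695365,  e^(−rT) = 0.766177
E₀ = V₀·N(d₁) − D·e^(−rT)·N(d₂)
   = 391.2699·0.880190 − 291.4722·0.766177·0.695365 = 189.103518
B₀ = V₀ − E₀ = 391.2699 − 189.103518 = 202.166382

E0=189.1035 B0=202.1664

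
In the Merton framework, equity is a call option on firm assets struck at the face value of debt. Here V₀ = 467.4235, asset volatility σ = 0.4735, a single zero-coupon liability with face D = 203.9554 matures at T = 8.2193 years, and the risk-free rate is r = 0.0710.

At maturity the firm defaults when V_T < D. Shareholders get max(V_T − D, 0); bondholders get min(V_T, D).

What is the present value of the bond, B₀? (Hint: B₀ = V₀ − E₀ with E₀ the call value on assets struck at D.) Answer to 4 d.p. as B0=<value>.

B0=92.9627

d₁ = [ln(V₀/D) + (r + σ²/2)T] / (σ√T)
   = [ln(467.4235/203.9554) + (0.0710 + 0.5·0.4735²)·8.2193] / (0.4735·√8.2193)
   = [0.829334 + 1.504963] / 1.357492 = 1.719566
d₂ = d₁ − σ√T = 1.719566 − 1.357492 = 0.362073
N(d₁) = 0.957244,  N(d₂) = 0.641351,  e^(−rT) = 0.557903
E₀ = V₀·N(d₁) − D·e^(−rT)·N(d₂)
   = 467.4235·0.957244 − 203.9554·0.557903·0.641351 = 374.460826
B₀ = V₀ − E₀ = 467.4235 − 374.460826 = 92.962674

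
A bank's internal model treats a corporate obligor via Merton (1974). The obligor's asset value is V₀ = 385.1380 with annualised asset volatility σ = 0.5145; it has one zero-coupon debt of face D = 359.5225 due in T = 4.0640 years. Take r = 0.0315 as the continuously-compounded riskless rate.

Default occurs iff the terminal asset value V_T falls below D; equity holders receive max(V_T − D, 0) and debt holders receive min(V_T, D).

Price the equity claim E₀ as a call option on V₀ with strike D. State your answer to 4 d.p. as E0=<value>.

d₁ = [ln(V₀/D) + (r + σ²/2)T] / (σ√T)
   = [ln(385.1380/359.5225) + (0.0315 + 0.5·0.5145²)·4.0640] / (0.5145·√4.0640)
   = [0.068825 + 0.665907] / 1.037199 = 0.708381
d₂ = d₁ − σ√T = 0.708381 − 1.037199 = -0.328818
N(d₁) = 0.760646,  N(d₂) = 0.371146,  e^(−rT) = 0.879839
E₀ = V₀·N(d₁) − D·e^(−rT)·N(d₂)
   = 385.1380·0.760646 − 359.5225·0.879839·0.371146 = 175.551733

E0=175.5517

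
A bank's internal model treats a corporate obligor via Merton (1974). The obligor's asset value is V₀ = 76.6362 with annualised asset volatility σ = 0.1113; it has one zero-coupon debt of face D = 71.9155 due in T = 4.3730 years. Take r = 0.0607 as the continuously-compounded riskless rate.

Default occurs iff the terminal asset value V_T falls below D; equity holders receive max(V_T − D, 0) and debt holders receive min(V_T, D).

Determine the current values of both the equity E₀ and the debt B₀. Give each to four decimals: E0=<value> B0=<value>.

E0=22.0223 B0=54.6139

d₁ = [ln(V₀/D) + (r + σ²/2)T] / (σ√T)
   = [ln(76.6362/71.9155) + (0.0607 + 0.5·0.1113²)·4.3730] / (0.1113·√4.3730)
   = [0.063578 + 0.292527] / 0.232747 = 1.530004
d₂ = d₁ − σ√T = 1.530004 − 0.232747 = 1.297257
N(d₁) = 0.936992,  N(d₂) = 0.902729,  e^(−rT) = 0.766868
E₀ = V₀·N(d₁) − D·e^(−rT)·N(d₂)
   = 76.6362·0.936992 − 71.9155·0.766868·0.902729 = 22.022337
B₀ = V₀ − E₀ = 76.6362 − 22.022337 = 54.613863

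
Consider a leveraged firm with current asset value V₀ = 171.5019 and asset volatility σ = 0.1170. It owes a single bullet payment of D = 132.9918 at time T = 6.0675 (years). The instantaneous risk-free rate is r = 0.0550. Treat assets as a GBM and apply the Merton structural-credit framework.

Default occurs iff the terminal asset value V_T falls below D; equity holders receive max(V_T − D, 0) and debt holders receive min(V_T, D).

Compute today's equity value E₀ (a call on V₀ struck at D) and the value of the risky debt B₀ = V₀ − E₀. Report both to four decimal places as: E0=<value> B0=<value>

E0=76.5235 B0=94.9784

d₁ = [ln(V₀/D) + (r + σ²/2)T] / (σ√T)
   = [ln(171.5019/132.9918) + (0.0550 + 0.5·0.1170²)·6.0675] / (0.1170·√6.0675)
   = [0.254307 + 0.375242] / 0.288198 = 2.184431
d₂ = d₁ − σ√T = 2.184431 − 0.288198 = 1.896233
N(d₁) = 0.985535,  N(d₂) = 0.971035,  e^(−rT) = 0.716260
E₀ = V₀·N(d₁) − D·e^(−rT)·N(d₂)
   = 171.5019·0.985535 − 132.9918·0.716260·0.971035 = 76.523483
B₀ = V₀ − E₀ = 171.5019 − 76.523483 = 94.978417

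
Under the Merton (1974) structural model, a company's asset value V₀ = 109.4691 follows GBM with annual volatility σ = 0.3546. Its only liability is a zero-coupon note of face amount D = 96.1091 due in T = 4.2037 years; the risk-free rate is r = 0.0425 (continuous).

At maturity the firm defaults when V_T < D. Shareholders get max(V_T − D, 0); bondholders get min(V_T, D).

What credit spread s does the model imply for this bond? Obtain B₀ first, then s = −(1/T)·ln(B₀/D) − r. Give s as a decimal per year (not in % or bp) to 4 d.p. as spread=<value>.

spread=0.0479

d₁ = [ln(V₀/D) + (r + σ²/2)T] / (σ√T)
   = [ln(109.4691/96.1091) + (0.0425 + 0.5·0.3546²)·4.2037] / (0.3546·√4.2037)
   = [0.130158 + 0.442946] / 0.727034 = 0.788278
d₂ = d₁ − σ√T = 0.788278 − 0.727034 = 0.061244
N(d₁) = 0.784733,  N(d₂) = 0.524418,  e^(−rT) = 0.836393
E₀ = V₀·N(d₁) − D·e^(−rT)·N(d₂)
   = 109.4691·0.784733 − 96.1091·0.836393·0.524418 = 43.748732
B₀ = V₀ − E₀ = 109.4691 − 43.748732 = 65.720368
spread = −(1/T)·ln(B₀/D) − r = −(1/4.2037)·ln(65.720368/96.1091) − 0.0425 = 0.04791442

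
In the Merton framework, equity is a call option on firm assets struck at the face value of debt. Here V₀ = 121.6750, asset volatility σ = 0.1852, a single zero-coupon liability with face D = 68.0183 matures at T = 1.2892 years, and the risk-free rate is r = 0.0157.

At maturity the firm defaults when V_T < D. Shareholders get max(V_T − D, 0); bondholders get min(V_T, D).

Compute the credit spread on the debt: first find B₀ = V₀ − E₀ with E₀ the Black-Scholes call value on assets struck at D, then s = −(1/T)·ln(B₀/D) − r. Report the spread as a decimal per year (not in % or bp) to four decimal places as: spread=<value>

spread=0.0001

d₁ = [ln(V₀/D) + (r + σ²/2)T] / (σ√T)
   = [ln(121.6750/68.0183) + (0.0157 + 0.5·0.1852²)·1.2892] / (0.1852·√1.2892)
   = [0.581577 + 0.042350] / 0.210282 = 2.967100
d₂ = d₁ − σ√T = 2.967100 − 0.210282 = 2.756819
N(d₁) = 0.998497,  N(d₂) = 0.997082,  e^(−rT) = 0.979963
E₀ = V₀·N(d₁) − D·e^(−rT)·N(d₂)
   = 121.6750·0.998497 − 68.0183·0.979963·0.997082 = 55.031213
B₀ = V₀ − E₀ = 121.6750 − 55.031213 = 66.643787
spread = −(1/T)·ln(B₀/D) − r = −(1/1.2892)·ln(66.643787/68.0183) − 0.0157 = 0.00013537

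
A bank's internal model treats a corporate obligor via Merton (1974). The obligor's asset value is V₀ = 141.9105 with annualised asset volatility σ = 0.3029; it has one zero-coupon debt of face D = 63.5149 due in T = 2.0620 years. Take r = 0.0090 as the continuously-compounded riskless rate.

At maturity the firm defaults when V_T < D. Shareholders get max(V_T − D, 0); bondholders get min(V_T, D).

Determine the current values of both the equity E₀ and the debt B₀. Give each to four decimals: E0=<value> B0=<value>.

E0=80.0180 B0=61.8925

d₁ = [ln(V₀/D) + (r + σ²/2)T] / (σ√T)
   = [ln(141.9105/63.5149) + (0.0090 + 0.5·0.3029²)·2.0620] / (0.3029·√2.0620)
   = [0.803922 + 0.113151] / 0.434954 = 2.108435
d₂ = d₁ − σ√T = 2.108435 − 0.434954 = 1.673480
N(d₁) = 0.982503,  N(d₂) = 0.952884,  e^(−rT) = 0.981613
E₀ = V₀·N(d₁) − D·e^(−rT)·N(d₂)
   = 141.9105·0.982503 − 63.5149·0.981613·0.952884 = 80.018041
B₀ = V₀ − E₀ = 141.9105 − 80.018041 = 61.892459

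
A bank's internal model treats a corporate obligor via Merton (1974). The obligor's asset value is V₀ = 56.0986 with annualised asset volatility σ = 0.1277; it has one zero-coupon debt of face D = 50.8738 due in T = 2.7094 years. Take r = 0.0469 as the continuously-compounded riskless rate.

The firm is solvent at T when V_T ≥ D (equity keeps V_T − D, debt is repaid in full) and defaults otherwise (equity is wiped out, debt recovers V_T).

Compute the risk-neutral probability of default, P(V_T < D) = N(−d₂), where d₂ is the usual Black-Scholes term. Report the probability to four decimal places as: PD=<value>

d₁ = [ln(V₀/D) + (r + σ²/2)T] / (σ√T)
   = [ln(56.0986/50.8738) + (0.0469 + 0.5·0.1277²)·2.7094] / (0.1277·√2.7094)
   = [0.097763 + 0.149162] / 0.210197 = 1.174729
d₂ = d₁ − σ√T = 1.174729 − 0.210197 = 0.964532
risk-neutral PD = N(−d₂) = N(-0.964532) = 0.167390

PD=0.1674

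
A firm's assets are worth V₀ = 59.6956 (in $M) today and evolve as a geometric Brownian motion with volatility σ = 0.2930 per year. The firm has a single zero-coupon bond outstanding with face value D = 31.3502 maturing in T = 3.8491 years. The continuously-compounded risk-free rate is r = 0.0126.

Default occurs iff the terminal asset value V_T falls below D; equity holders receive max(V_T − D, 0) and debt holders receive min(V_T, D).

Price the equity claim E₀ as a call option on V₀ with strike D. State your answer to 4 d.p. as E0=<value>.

E0=31.1411

d₁ = [ln(V₀/D) + (r + σ²/2)T] / (σ√T)
   = [ln(59.6956/31.3502) + (0.0126 + 0.5·0.2930²)·3.8491] / (0.2930·√3.8491)
   = [0.644038 + 0.213719] / 0.574840 = 1.492166
d₂ = d₁ − σ√T = 1.492166 − 0.574840 = 0.917325
N(d₁) = 0.932172,  N(d₂) = 0.820514,  e^(−rT) = 0.952659
E₀ = V₀·N(d₁) − D·e^(−rT)·N(d₂)
   = 59.6956·0.932172 − 31.3502·0.952659·0.820514 = 31.141075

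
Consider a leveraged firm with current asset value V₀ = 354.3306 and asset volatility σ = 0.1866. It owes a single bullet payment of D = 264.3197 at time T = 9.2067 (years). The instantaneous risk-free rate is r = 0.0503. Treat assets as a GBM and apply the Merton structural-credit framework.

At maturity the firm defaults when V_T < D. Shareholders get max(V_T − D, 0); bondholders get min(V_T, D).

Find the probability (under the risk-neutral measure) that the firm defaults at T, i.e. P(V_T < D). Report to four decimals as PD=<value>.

d₁ = [ln(V₀/D) + (r + σ²/2)T] / (σ√T)
   = [ln(354.3306/264.3197) + (0.0503 + 0.5·0.1866²)·9.2067] / (0.1866·√9.2067)
   = [0.293071 + 0.623384] / 0.566192 = 1.618629
d₂ = d₁ − σ√T = 1.618629 − 0.566192 = 1.052437
risk-neutral PD = N(−d₂) = N(-1.052437) = 0.146299

PD=0.1463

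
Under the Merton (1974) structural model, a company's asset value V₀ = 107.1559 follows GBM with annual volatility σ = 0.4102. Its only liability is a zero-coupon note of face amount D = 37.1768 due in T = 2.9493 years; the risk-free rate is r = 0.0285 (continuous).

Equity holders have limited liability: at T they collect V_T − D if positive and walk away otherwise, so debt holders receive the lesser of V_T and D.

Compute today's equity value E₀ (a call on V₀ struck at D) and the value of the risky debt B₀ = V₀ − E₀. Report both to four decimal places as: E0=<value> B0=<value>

E0=73.8746 B0=33.2813

d₁ = [ln(V₀/D) + (r + σ²/2)T] / (σ√T)
   = [ln(107.1559/37.1768) + (0.0285 + 0.5·0.4102²)·2.9493] / (0.4102·√2.9493)
   = [1.058600 + 0.332186] / 0.704458 = 1.974263
d₂ = d₁ − σ√T = 1.974263 − 0.704458 = 1.269805
N(d₁) = 0.975824,  N(d₂) = 0.897923,  e^(−rT) = 0.919381
E₀ = V₀·N(d₁) − D·e^(−rT)·N(d₂)
   = 107.1559·0.975824 − 37.1768·0.919381·0.897923 = 73.874633
B₀ = V₀ − E₀ = 107.1559 − 73.874633 = 33.281267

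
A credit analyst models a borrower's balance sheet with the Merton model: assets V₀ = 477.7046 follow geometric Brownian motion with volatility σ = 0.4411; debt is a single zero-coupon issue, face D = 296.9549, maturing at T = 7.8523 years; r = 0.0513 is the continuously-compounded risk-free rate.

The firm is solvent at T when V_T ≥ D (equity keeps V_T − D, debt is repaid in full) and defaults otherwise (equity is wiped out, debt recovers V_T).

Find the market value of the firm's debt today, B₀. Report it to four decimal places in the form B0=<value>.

B0=150.5094

d₁ = [ln(V₀/D) + (r + σ²/2)T] / (σ√T)
   = [ln(477.7046/296.9549) + (0.0513 + 0.5·0.4411²)·7.8523] / (0.4411·√7.8523)
   = [0.475412 + 1.166731] / 1.236048 = 1.328543
d₂ = d₁ − σ√T = 1.328543 − 1.236048 = 0.092494
N(d₁) = 0.908001,  N(d₂) = 0.536847,  e^(−rT) = 0.668430
E₀ = V₀·N(d₁) − D·e^(−rT)·N(d₂)
   = 477.7046·0.908001 − 296.9549·0.668430·0.536847 = 327.195241
B₀ = V₀ − E₀ = 477.7046 − 327.195241 = 150.509359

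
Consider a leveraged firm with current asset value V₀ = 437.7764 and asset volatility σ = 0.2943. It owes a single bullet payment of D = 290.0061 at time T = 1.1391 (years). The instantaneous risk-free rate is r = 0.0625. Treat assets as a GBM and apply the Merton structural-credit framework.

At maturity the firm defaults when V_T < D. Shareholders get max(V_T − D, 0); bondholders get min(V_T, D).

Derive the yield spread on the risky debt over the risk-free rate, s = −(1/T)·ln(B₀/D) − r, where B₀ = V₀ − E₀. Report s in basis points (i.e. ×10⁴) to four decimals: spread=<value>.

d₁ = [ln(V₀/D) + (r + σ²/2)T] / (σ√T)
   = [ln(437.7764/290.0061) + (0.0625 + 0.5·0.2943²)·1.1391] / (0.2943·√1.1391)
   = [0.411806 + 0.120524] / 0.314102 = 1.694767
d₂ = d₁ − σ√T = 1.694767 − 0.314102 = 1.380664
N(d₁) = 0.954940,  N(d₂) = 0.916309,  e^(−rT) = 0.931281
E₀ = V₀·N(d₁) − D·e^(−rT)·N(d₂)
   = 437.7764·0.954940 − 290.0061·0.931281·0.916309 = 170.576030
B₀ = V₀ − E₀ = 437.7764 − 170.576030 = 267.200370
spread = −(1/T)·ln(B₀/D) − r = −(1/1.1391)·ln(267.200370/290.0061) − 0.0625 = 0.00940162
in basis points: 0.00940162 × 10⁴ = 94.0162 bp

spread=94.0162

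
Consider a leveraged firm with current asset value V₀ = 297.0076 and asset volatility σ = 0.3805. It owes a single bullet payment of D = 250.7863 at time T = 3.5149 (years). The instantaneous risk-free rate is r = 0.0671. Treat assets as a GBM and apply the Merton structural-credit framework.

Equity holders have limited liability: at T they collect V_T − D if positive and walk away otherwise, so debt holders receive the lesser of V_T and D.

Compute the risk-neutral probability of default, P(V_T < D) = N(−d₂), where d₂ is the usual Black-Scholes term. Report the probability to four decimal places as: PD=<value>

d₁ = [ln(V₀/D) + (r + σ²/2)T] / (σ√T)
   = [ln(297.0076/250.7863) + (0.0671 + 0.5·0.3805²)·3.5149] / (0.3805·√3.5149)
   = [0.169157 + 0.490294] / 0.713364 = 0.924424
d₂ = d₁ − σ√T = 0.924424 − 0.713364 = 0.211060
risk-neutral PD = N(−d₂) = N(-0.211060) = 0.416420

PD=0.4164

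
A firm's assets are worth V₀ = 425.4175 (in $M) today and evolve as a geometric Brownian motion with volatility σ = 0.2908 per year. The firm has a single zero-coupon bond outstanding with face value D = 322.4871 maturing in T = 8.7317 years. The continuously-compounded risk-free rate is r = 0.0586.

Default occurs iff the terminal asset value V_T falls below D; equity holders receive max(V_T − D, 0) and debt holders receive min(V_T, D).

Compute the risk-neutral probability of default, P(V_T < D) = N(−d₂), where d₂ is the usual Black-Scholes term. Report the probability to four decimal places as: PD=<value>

d₁ = [ln(V₀/D) + (r + σ²/2)T] / (σ√T)
   = [ln(425.4175/322.4871) + (0.0586 + 0.5·0.2908²)·8.7317] / (0.2908·√8.7317)
   = [0.277008 + 0.880874] / 0.859298 = 1.347474
d₂ = d₁ − σ√T = 1.347474 − 0.859298 = 0.488176
risk-neutral PD = N(−d₂) = N(-0.488176) = 0.312712

PD=0.3127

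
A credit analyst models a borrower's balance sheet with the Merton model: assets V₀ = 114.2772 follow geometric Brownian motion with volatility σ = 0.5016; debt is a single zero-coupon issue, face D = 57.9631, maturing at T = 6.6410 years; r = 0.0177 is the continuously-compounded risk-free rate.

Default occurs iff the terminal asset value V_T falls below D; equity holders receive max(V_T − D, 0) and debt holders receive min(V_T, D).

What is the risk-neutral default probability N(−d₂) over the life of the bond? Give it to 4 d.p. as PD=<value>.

PD=0.5121

d₁ = [ln(V₀/D) + (r + σ²/2)T] / (σ√T)
   = [ln(114.2772/57.9631) + (0.0177 + 0.5·0.5016²)·6.6410] / (0.5016·√6.6410)
   = [0.678820 + 0.952992] / 1.292630 = 1.262397
d₂ = d₁ − σ√T = 1.262397 − 1.292630 = -0.030233
risk-neutral PD = N(−d₂) = N(0.030233) = 0.512059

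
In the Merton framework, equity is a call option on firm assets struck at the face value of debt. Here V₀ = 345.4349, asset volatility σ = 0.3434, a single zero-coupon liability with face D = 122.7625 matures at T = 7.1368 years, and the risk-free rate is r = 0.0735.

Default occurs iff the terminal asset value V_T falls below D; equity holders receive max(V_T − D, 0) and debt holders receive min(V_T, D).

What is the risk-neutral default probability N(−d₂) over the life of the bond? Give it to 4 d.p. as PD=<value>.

d₁ = [ln(V₀/D) + (r + σ²/2)T] / (σ√T)
   = [ln(345.4349/122.7625) + (0.0735 + 0.5·0.3434²)·7.1368] / (0.3434·√7.1368)
   = [1.034553 + 0.945353] / 0.917386 = 2.158204
d₂ = d₁ − σ√T = 2.158204 − 0.917386 = 1.240818
risk-neutral PD = N(−d₂) = N(-1.240818) = 0.107336

PD=0.1073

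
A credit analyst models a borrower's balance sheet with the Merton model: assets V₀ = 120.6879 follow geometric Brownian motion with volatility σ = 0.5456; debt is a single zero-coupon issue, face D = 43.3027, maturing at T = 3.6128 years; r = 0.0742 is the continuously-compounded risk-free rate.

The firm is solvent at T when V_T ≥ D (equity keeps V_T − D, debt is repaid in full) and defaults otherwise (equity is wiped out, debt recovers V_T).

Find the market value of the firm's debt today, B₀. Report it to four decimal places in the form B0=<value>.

B0=30.0732

d₁ = [ln(V₀/D) + (r + σ²/2)T] / (σ√T)
   = [ln(120.6879/43.3027) + (0.0742 + 0.5·0.5456²)·3.6128] / (0.5456·√3.6128)
   = [1.024993 + 0.805798] / 1.037042 = 1.765397
d₂ = d₁ − σ√T = 1.765397 − 1.037042 = 0.728355
N(d₁) = 0.961251,  N(d₂) = 0.766802,  e^(−rT) = 0.764854
E₀ = V₀·N(d₁) − D·e^(−rT)·N(d₂)
   = 120.6879·0.961251 − 43.3027·0.764854·0.766802 = 90.614742
B₀ = V₀ − E₀ = 120.6879 − 90.614742 = 30.073158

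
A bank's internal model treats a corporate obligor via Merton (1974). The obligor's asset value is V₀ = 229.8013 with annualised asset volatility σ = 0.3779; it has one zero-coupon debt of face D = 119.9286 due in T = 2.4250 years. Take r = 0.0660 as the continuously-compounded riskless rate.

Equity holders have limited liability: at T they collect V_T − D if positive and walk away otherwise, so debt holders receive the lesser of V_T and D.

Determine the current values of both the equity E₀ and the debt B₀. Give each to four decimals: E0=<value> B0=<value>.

d₁ = [ln(V₀/D) + (r + σ²/2)T] / (σ√T)
   = [ln(229.8013/119.9286) + (0.0660 + 0.5·0.3779²)·2.4250] / (0.3779·√2.4250)
   = [0.650318 + 0.333205] / 0.588481 = 1.671291
d₂ = d₁ − σ√T = 1.671291 − 0.588481 = 1.082809
N(d₁) = 0.952668,  N(d₂) = 0.860553,  e^(−rT) = 0.852101
E₀ = V₀·N(d₁) − D·e^(−rT)·N(d₂)
   = 229.8013·0.952668 − 119.9286·0.852101·0.860553 = 130.983236
B₀ = V₀ − E₀ = 229.8013 − 130.983236 = 98.818064

E0=130.9832 B0=98.8181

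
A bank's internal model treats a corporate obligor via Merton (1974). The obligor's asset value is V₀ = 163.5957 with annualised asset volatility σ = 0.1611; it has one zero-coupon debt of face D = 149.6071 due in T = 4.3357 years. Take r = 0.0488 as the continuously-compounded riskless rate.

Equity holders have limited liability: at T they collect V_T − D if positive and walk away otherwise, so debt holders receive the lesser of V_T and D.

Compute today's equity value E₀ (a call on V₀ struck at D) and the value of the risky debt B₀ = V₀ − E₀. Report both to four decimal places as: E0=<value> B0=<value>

E0=47.2431 B0=116.3526

d₁ = [ln(V₀/D) + (r + σ²/2)T] / (σ√T)
   = [ln(163.5957/149.6071) + (0.0488 + 0.5·0.1611²)·4.3357] / (0.1611·√4.3357)
   = [0.089386 + 0.267845] / 0.335448 = 1.064936
d₂ = d₁ − σ√T = 1.064936 − 0.335448 = 0.729488
N(d₁) = 0.856547,  N(d₂) = 0.767148,  e^(−rT) = 0.809303
E₀ = V₀·N(d₁) − D·e^(−rT)·N(d₂)
   = 163.5957·0.856547 − 149.6071·0.809303·0.767148 = 47.243129
B₀ = V₀ − E₀ = 163.5957 − 47.243129 = 116.352571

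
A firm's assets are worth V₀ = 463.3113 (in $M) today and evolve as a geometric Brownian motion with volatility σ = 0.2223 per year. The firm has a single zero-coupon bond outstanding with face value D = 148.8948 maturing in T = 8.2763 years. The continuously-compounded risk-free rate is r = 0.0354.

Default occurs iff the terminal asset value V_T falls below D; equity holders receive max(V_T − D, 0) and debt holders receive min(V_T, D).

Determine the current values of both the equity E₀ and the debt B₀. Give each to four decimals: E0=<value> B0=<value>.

E0=352.8492 B0=110.4621

d₁ = [ln(V₀/D) + (r + σ²/2)T] / (σ√T)
   = [ln(463.3113/148.8948) + (0.0354 + 0.5·0.2223²)·8.2763] / (0.2223·√8.2763)
   = [1.135159 + 0.497477] / 0.639525 = 2.552889
d₂ = d₁ − σ√T = 2.552889 − 0.639525 = 1.913364
N(d₁) = 0.994658,  N(d₂) = 0.972149,  e^(−rT) = 0.746036
E₀ = V₀·N(d₁) − D·e^(−rT)·N(d₂)
   = 463.3113·0.994658 − 148.8948·0.746036·0.972149 = 352.849201
B₀ = V₀ − E₀ = 463.3113 − 352.849201 = 110.462099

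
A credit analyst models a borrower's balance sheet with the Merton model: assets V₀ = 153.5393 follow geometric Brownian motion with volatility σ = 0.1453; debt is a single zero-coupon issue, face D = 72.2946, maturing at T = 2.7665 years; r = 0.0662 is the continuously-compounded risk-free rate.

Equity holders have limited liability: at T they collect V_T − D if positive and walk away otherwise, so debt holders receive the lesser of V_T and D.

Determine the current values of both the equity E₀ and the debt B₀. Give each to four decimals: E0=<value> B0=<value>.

d₁ = [ln(V₀/D) + (r + σ²/2)T] / (σ√T)
   = [ln(153.5393/72.2946) + (0.0662 + 0.5·0.1453²)·2.7665] / (0.1453·√2.7665)
   = [0.753207 + 0.212346] / 0.241675 = 3.995260
d₂ = d₁ − σ√T = 3.995260 − 0.241675 = 3.753585
N(d₁) = 0.999968,  N(d₂) = 0.999913,  e^(−rT) = 0.832650
E₀ = V₀·N(d₁) − D·e^(−rT)·N(d₂)
   = 153.5393·0.999968 − 72.2946·0.832650·0.999913 = 93.343511
B₀ = V₀ − E₀ = 153.5393 − 93.343511 = 60.195789

E0=93.3435 B0=60.1958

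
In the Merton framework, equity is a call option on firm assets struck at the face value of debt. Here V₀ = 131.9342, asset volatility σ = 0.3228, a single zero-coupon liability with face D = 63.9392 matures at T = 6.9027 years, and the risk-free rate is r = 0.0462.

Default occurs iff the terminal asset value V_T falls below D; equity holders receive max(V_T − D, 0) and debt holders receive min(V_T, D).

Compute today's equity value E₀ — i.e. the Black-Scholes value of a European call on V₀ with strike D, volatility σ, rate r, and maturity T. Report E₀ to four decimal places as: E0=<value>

d₁ = [ln(V₀/D) + (r + σ²/2)T] / (σ√T)
   = [ln(131.9342/63.9392) + (0.0462 + 0.5·0.3228²)·6.9027] / (0.3228·√6.9027)
   = [0.724371 + 0.678535] / 0.848092 = 1.654190
d₂ = d₁ − σ√T = 1.654190 − 0.848092 = 0.806098
N(d₁) = 0.950956,  N(d₂) = 0.789907,  e^(−rT) = 0.726945
E₀ = V₀·N(d₁) − D·e^(−rT)·N(d₂)
   = 131.9342·0.950956 − 63.9392·0.726945·0.789907 = 88.748479

E0=88.7485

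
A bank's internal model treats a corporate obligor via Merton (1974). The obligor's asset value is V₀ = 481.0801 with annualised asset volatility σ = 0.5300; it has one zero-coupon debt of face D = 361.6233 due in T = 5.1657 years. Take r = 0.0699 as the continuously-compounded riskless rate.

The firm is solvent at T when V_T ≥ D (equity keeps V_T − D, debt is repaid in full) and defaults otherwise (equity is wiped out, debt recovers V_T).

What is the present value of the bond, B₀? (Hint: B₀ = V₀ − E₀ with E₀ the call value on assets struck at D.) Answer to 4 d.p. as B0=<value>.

B0=180.6876

d₁ = [ln(V₀/D) + (r + σ²/2)T] / (σ√T)
   = [ln(481.0801/361.6233) + (0.0699 + 0.5·0.5300²)·5.1657] / (0.5300·√5.1657)
   = [0.285431 + 1.086605] / 1.204593 = 1.139003
d₂ = d₁ − σ√T = 1.139003 − 1.204593 = -0.065590
N(d₁) = 0.872649,  N(d₂) = 0.473852,  e^(−rT) = 0.696922
E₀ = V₀·N(d₁) − D·e^(−rT)·N(d₂)
   = 481.0801·0.872649 − 361.6233·0.696922·0.473852 = 300.392459
B₀ = V₀ − E₀ = 481.0801 − 300.392459 = 180.687641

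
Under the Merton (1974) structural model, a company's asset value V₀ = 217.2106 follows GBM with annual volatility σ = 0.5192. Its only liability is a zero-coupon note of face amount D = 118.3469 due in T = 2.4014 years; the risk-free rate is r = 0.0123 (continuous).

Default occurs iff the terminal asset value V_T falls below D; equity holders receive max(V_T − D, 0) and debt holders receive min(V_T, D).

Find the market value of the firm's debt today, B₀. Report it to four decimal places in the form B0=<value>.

B0=100.1094

d₁ = [ln(V₀/D) + (r + σ²/2)T] / (σ√T)
   = [ln(217.2106/118.3469) + (0.0123 + 0.5·0.5192²)·2.4014] / (0.5192·√2.4014)
   = [0.607247 + 0.353208] / 0.804576 = 1.193742
d₂ = d₁ − σ√T = 1.193742 − 0.804576 = 0.389166
N(d₁) = 0.883710,  N(d₂) = 0.651423,  e^(−rT) = 0.970895
E₀ = V₀·N(d₁) − D·e^(−rT)·N(d₂)
   = 217.2106·0.883710 − 118.3469·0.970895·0.651423 = 117.101195
B₀ = V₀ − E₀ = 217.2106 − 117.101195 = 100.109405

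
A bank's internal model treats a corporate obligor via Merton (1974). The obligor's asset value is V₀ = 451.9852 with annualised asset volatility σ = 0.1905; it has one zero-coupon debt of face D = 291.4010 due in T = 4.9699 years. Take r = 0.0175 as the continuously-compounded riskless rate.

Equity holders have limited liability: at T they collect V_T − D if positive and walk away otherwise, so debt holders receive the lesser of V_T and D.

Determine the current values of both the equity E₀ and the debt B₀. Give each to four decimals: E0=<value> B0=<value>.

E0=192.3891 B0=259.5961

d₁ = [ln(V₀/D) + (r + σ²/2)T] / (σ√T)
   = [ln(451.9852/291.4010) + (0.0175 + 0.5·0.1905²)·4.9699] / (0.1905·√4.9699)
   = [0.438949 + 0.177153] / 0.424687 = 1.450720
d₂ = d₁ − σ√T = 1.450720 − 0.424687 = 1.026033
N(d₁) = 0.926571,  N(d₂) = 0.847562,  e^(−rT) = 0.916702
E₀ = V₀·N(d₁) − D·e^(−rT)·N(d₂)
   = 451.9852·0.926571 − 291.4010·0.916702·0.847562 = 192.389063
B₀ = V₀ − E₀ = 451.9852 − 192.389063 = 259.596137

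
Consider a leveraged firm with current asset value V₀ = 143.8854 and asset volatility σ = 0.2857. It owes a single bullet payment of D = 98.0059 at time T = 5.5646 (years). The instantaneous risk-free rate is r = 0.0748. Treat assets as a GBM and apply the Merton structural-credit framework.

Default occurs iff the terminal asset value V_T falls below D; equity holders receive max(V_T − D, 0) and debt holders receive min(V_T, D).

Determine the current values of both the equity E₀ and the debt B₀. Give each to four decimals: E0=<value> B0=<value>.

E0=82.8500 B0=61.0354

d₁ = [ln(V₀/D) + (r + σ²/2)T] / (σ√T)
   = [ln(143.8854/98.0059) + (0.0748 + 0.5·0.2857²)·5.5646] / (0.2857·√5.5646)
   = [0.383989 + 0.643336] / 0.673949 = 1.524336
d₂ = d₁ − σ√T = 1.524336 − 0.673949 = 0.850387
N(d₁) = 0.936288,  N(d₂) = 0.802445,  e^(−rT) = 0.659527
E₀ = V₀·N(d₁) − D·e^(−rT)·N(d₂)
   = 143.8854·0.936288 − 98.0059·0.659527·0.802445 = 82.850036
B₀ = V₀ − E₀ = 143.8854 − 82.850036 = 61.035364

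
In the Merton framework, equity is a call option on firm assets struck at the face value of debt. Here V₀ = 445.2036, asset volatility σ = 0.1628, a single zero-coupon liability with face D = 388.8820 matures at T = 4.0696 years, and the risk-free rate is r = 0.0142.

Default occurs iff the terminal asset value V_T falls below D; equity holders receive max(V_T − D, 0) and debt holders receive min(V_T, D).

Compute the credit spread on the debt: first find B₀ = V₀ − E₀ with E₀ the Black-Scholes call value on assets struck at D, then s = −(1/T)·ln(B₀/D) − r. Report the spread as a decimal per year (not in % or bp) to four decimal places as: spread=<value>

d₁ = [ln(V₀/D) + (r + σ²/2)T] / (σ√T)
   = [ln(445.2036/388.8820) + (0.0142 + 0.5·0.1628²)·4.0696] / (0.1628·√4.0696)
   = [0.135256 + 0.111718] / 0.328421 = 0.752006
d₂ = d₁ − σ√T = 0.752006 − 0.328421 = 0.423585
N(d₁) = 0.773976,  N(d₂) = 0.664066,  e^(−rT) = 0.943850
E₀ = V₀·N(d₁) − D·e^(−rT)·N(d₂)
   = 445.2036·0.773976 − 388.8820·0.943850·0.664066 = 100.834169
B₀ = V₀ − E₀ = 445.2036 − 100.834169 = 344.369431
spread = −(1/T)·ln(B₀/D) − r = −(1/4.0696)·ln(344.369431/388.8820) − 0.0142 = 0.01567049

spread=0.0157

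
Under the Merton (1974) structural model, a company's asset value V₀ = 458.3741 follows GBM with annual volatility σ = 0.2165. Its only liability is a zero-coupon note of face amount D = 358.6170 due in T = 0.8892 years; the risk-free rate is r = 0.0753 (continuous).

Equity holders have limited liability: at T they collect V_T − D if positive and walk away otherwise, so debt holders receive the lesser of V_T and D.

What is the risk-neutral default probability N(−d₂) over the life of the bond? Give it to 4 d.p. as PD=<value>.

d₁ = [ln(V₀/D) + (r + σ²/2)T] / (σ√T)
   = [ln(458.3741/358.6170) + (0.0753 + 0.5·0.2165²)·0.8892] / (0.2165·√0.8892)
   = [0.245431 + 0.087796] / 0.204154 = 1.632234
d₂ = d₁ − σ√T = 1.632234 − 0.204154 = 1.428080
risk-neutral PD = N(−d₂) = N(-1.428080) = 0.076634

PD=0.0766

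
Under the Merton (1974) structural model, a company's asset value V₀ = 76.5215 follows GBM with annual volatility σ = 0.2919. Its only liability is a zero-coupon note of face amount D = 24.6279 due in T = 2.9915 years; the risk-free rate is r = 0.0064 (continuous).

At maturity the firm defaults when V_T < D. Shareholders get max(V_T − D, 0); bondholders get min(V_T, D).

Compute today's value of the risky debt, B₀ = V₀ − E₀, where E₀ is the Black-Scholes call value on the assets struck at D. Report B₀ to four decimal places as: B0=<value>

B0=24.0796

d₁ = [ln(V₀/D) + (r + σ²/2)T] / (σ√T)
   = [ln(76.5215/24.6279) + (0.0064 + 0.5·0.2919²)·2.9915] / (0.2919·√2.9915)
   = [1.133692 + 0.146592] / 0.504869 = 2.535874
d₂ = d₁ − σ√T = 2.535874 − 0.504869 = 2.031005
N(d₁) = 0.994392,  N(d₂) = 0.978873,  e^(−rT) = 0.981037
E₀ = V₀·N(d₁) − D·e^(−rT)·N(d₂)
   = 76.5215·0.994392 − 24.6279·0.981037·0.978873 = 52.441924
B₀ = V₀ − E₀ = 76.5215 − 52.441924 = 24.079576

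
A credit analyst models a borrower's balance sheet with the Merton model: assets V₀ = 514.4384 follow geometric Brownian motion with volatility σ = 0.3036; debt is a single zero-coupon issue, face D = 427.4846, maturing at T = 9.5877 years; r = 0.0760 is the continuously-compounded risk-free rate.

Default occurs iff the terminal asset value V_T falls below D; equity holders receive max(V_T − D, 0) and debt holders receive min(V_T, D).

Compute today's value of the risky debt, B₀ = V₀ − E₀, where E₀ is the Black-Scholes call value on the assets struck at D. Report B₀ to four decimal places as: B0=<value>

d₁ = [ln(V₀/D) + (r + σ²/2)T] / (σ√T)
   = [ln(514.4384/427.4846) + (0.0760 + 0.5·0.3036²)·9.5877] / (0.3036·√9.5877)
   = [0.185158 + 1.170529] / 0.940067 = 1.442116
d₂ = d₁ − σ√T = 1.442116 − 0.940067 = 0.502048
N(d₁) = 0.925365,  N(d₂) = 0.692183,  e^(−rT) = 0.482553
E₀ = V₀·N(d₁) − D·e^(−rT)·N(d₂)
   = 514.4384·0.925365 − 427.4846·0.482553·0.692183 = 333.257145
B₀ = V₀ − E₀ = 514.4384 − 333.257145 = 181.181255

B0=181.1813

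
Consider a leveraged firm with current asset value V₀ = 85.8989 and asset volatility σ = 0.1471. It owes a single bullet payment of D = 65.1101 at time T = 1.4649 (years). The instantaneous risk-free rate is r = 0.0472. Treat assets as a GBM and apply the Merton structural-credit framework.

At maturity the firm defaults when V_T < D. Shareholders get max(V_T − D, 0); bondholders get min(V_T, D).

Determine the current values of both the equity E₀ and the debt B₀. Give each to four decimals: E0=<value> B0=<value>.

E0=25.2647 B0=60.6342

d₁ = [ln(V₀/D) + (r + σ²/2)T] / (σ√T)
   = [ln(85.8989/65.1101) + (0.0472 + 0.5·0.1471²)·1.4649] / (0.1471·√1.4649)
   = [0.277091 + 0.084992] / 0.178040 = 2.033725
d₂ = d₁ − σ√T = 2.033725 − 0.178040 = 1.855686
N(d₁) = 0.979010,  N(d₂) = 0.968251,  e^(−rT) = 0.933193
E₀ = V₀·N(d₁) − D·e^(−rT)·N(d₂)
   = 85.8989·0.979010 − 65.1101·0.933193·0.968251 = 25.264715
B₀ = V₀ − E₀ = 85.8989 − 25.264715 = 60.634185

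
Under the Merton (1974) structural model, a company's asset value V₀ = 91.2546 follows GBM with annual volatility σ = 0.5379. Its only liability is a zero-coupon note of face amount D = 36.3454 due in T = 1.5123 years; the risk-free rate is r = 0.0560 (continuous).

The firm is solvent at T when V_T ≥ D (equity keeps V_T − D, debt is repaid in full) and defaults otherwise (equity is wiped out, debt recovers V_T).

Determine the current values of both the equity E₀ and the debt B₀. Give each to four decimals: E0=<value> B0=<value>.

E0=58.8437 B0=32.4109

d₁ = [ln(V₀/D) + (r + σ²/2)T] / (σ√T)
   = [ln(91.2546/36.3454) + (0.0560 + 0.5·0.5379²)·1.5123] / (0.5379·√1.5123)
   = [0.920586 + 0.303471] / 0.661486 = 1.850465
d₂ = d₁ − σ√T = 1.850465 − 0.661486 = 1.188979
N(d₁) = 0.967877,  N(d₂) = 0.882776,  e^(−rT) = 0.918798
E₀ = V₀·N(d₁) − D·e^(−rT)·N(d₂)
   = 91.2546·0.967877 − 36.3454·0.918798·0.882776 = 58.843702
B₀ = V₀ − E₀ = 91.2546 − 58.843702 = 32.410898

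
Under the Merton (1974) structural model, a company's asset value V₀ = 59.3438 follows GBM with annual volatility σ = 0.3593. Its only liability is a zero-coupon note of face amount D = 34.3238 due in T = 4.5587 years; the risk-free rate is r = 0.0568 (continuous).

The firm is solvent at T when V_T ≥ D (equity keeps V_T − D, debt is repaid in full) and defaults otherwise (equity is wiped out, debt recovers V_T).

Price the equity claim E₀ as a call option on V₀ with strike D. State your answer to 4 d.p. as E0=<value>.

E0=35.0406

d₁ = [ln(V₀/D) + (r + σ²/2)T] / (σ√T)
   = [ln(59.3438/34.3238) + (0.0568 + 0.5·0.3593²)·4.5587] / (0.3593·√4.5587)
   = [0.547509 + 0.553190] / 0.767145 = 1.434798
d₂ = d₁ − σ√T = 1.434798 − 0.767145 = 0.667653
N(d₁) = 0.924328,  N(d₂) = 0.747822,  e^(−rT) = 0.771874
E₀ = V₀·N(d₁) − D·e^(−rT)·N(d₂)
   = 59.3438·0.924328 − 34.3238·0.771874·0.747822 = 35.040579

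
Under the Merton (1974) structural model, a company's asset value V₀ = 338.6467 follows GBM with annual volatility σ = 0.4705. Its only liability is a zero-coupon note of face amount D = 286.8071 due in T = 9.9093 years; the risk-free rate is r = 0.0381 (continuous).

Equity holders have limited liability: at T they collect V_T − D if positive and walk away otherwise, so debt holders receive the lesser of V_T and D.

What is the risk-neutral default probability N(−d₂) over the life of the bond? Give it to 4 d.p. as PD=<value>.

d₁ = [ln(V₀/D) + (r + σ²/2)T] / (σ√T)
   = [ln(338.6467/286.8071) + (0.0381 + 0.5·0.4705²)·9.9093] / (0.4705·√9.9093)
   = [0.166148 + 1.474356] / 1.481089 = 1.107634
d₂ = d₁ − σ√T = 1.107634 − 1.481089 = -0.373455
risk-neutral PD = N(−d₂) = N(0.373455) = 0.645595

PD=0.6456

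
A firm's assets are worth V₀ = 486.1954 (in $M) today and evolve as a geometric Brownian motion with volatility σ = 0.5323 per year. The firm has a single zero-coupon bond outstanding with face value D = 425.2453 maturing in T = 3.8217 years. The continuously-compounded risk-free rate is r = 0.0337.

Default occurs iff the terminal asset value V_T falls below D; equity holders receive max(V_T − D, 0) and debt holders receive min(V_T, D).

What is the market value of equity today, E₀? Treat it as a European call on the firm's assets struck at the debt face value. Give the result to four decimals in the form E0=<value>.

d₁ = [ln(V₀/D) + (r + σ²/2)T] / (σ√T)
   = [ln(486.1954/425.2453) + (0.0337 + 0.5·0.5323²)·3.8217] / (0.5323·√3.8217)
   = [0.133944 + 0.670218] / 1.040602 = 0.772785
d₂ = d₁ − σ√T = 0.772785 − 1.040602 = -0.267817
N(d₁) = 0.780175,  N(d₂) = 0.394420,  e^(−rT) = 0.879157
E₀ = V₀·N(d₁) − D·e^(−rT)·N(d₂)
   = 486.1954·0.780175 − 425.2453·0.879157·0.394420 = 231.860686

E0=231.8607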